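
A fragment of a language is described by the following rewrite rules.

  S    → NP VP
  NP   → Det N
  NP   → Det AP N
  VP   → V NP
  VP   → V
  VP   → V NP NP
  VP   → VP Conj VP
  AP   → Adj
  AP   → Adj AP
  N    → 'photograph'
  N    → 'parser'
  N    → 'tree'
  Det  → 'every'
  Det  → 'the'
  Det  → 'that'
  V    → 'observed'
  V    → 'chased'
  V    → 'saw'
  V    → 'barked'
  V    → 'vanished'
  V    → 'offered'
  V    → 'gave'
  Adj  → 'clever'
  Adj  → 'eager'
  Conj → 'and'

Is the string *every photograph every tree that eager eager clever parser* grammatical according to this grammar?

Ungrammatical

For S → NP VP, the only prefix that parses as NP is 'every photograph', but the remainder 'every tree that eager eager clever parser' is not a VP under these rules.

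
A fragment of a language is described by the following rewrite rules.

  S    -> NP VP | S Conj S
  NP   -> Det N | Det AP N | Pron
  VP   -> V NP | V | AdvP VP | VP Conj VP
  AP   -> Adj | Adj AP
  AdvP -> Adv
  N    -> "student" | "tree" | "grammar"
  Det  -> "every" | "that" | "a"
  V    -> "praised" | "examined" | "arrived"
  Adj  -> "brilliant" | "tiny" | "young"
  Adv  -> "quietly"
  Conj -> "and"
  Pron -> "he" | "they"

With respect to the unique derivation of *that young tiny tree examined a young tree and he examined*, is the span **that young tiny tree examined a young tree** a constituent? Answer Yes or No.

Yes

[S [S [NP [Det that] [AP [Adj young] [AP [Adj tiny]]] [N tree]] [VP [V examined] [NP [Det a] [AP [Adj young]] [N tree]]]] [Conj and] [S [NP [Pron he]] [VP [V examined]]]]
The words 'that young tiny tree examined a young tree' are exhaustively dominated by a single S node (built by S → NP VP), so they form a constituent.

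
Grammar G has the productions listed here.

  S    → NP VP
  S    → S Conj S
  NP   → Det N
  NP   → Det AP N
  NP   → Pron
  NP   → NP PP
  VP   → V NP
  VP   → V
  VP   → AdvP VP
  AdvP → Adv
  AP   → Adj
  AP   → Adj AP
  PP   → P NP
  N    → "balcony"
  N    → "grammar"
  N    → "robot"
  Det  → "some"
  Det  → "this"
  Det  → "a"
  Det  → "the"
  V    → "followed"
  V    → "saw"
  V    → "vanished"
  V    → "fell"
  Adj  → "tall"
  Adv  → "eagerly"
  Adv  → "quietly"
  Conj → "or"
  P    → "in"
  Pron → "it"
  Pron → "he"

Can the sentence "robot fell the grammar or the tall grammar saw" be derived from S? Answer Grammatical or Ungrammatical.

For S → NP VP, no prefix of the string parses as an NP. The alternative S rule S → S Conj S likewise has no satisfying split.

Ungrammatical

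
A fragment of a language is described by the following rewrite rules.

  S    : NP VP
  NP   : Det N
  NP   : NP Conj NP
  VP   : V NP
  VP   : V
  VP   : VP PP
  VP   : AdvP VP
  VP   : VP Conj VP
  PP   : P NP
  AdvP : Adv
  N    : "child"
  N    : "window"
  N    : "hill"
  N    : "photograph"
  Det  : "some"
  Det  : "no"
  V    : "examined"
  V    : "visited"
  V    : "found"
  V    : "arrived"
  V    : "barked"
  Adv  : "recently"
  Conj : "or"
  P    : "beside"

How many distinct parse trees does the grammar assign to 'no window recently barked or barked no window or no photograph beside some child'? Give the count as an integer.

5

Two of the 5 distinct bracketings:
[S [NP [Det no] [N window]] [VP [VP [AdvP [Adv recently]] [VP [VP [V barked]] [Conj or] [VP [V barked] [NP [NP [Det no] [N window]] [Conj or] [NP [Det no] [N photograph]]]]]] [PP [P beside] [NP [Det some] [N child]]]]]
[S [NP [Det no] [N window]] [VP [VP [VP [AdvP [Adv recently]] [VP [V barked]]] [Conj or] [VP [V barked] [NP [NP [Det no] [N window]] [Conj or] [NP [Det no] [N photograph]]]]] [PP [P beside] [NP [Det some] [N child]]]]]
The trees differ in how a recursive rule is bracketed over the same span.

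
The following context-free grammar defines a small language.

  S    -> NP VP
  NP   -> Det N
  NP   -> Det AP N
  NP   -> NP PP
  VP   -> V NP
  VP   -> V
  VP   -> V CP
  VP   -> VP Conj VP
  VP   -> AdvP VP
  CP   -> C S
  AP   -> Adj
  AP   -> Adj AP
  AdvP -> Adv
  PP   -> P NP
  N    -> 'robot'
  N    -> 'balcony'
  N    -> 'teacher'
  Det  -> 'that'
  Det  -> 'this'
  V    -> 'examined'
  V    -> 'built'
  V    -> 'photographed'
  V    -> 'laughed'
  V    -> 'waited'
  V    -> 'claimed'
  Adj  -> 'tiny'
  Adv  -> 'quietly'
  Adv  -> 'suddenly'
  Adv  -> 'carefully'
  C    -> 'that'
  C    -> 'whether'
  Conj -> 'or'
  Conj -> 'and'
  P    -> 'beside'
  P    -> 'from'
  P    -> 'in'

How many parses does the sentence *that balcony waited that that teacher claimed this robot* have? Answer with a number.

1

[S [NP [Det that] [N balcony]] [VP [V waited] [CP [C that] [S [NP [Det that] [N teacher]] [VP [V claimed] [NP [Det this] [N robot]]]]]]]
No rule offers an alternative attachment or grouping for any span, so this is the only derivation.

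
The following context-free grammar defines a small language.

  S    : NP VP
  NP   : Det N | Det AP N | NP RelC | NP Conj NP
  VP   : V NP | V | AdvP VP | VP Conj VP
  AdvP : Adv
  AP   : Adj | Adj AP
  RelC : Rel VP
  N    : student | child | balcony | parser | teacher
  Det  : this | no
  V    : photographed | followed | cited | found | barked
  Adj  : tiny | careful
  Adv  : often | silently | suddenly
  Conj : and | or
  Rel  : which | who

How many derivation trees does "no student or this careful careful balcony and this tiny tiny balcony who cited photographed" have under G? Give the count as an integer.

Two of the 5 distinct bracketings:
[S [NP [NP [NP [Det no] [N student]] [Conj or] [NP [NP [Det this] [AP [Adj careful] [AP [Adj careful]]] [N balcony]] [Conj and] [NP [Det this] [AP [Adj tiny] [AP [Adj tiny]]] [N balcony]]]] [RelC [Rel who] [VP [V cited]]]] [VP [V photographed]]]
[S [NP [NP [NP [NP [Det no] [N student]] [Conj or] [NP [Det this] [AP [Adj careful] [AP [Adj careful]]] [N balcony]]] [Conj and] [NP [Det this] [AP [Adj tiny] [AP [Adj tiny]]] [N balcony]]] [RelC [Rel who] [VP [V cited]]]] [VP [V photographed]]]
The trees differ in how a recursive rule is bracketed over the same span.

5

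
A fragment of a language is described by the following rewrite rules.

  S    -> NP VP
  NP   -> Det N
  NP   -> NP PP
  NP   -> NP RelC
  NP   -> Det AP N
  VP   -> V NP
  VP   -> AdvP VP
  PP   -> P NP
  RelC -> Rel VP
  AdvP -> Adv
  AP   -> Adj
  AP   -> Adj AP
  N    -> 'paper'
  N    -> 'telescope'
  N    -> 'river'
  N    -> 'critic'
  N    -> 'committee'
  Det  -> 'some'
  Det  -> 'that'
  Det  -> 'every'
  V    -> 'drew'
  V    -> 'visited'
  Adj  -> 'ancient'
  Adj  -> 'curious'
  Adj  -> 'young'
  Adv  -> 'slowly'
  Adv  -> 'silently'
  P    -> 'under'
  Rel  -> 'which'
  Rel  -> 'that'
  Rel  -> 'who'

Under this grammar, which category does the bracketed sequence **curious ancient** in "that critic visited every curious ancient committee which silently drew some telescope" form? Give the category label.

S
  NP
    Det: that
    N: critic
  VP
    V: visited
    NP
      NP
        Det: every
        AP
          Adj: curious
          AP
            Adj: ancient
        N: committee
      RelC
        Rel: which
        VP
          AdvP
            Adv: silently
          VP
            V: drew
            NP
              Det: some
              N: telescope
The span 'curious ancient' is the AP node built by AP → Adj AP.

AP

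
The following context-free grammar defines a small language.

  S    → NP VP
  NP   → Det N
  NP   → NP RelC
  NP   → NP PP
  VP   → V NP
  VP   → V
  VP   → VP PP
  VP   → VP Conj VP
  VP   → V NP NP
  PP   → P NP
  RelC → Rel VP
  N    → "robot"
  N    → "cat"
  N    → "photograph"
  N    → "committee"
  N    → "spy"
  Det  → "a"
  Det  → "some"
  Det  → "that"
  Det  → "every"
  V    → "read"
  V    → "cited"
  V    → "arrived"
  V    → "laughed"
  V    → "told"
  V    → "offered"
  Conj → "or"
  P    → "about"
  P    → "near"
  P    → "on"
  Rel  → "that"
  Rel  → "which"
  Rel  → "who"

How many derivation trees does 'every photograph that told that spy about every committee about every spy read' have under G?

9

Two of the 9 distinct bracketings:
[S [NP [NP [Det every] [N photograph]] [RelC [Rel that] [VP [V told] [NP [NP [Det that] [N spy]] [PP [P about] [NP [NP [Det every] [N committee]] [PP [P about] [NP [Det every] [N spy]]]]]]]]] [VP [V read]]]
[S [NP [NP [Det every] [N photograph]] [RelC [Rel that] [VP [V told] [NP [NP [NP [Det that] [N spy]] [PP [P about] [NP [Det every] [N committee]]]] [PP [P about] [NP [Det every] [N spy]]]]]]] [VP [V read]]]
The trees differ in how a recursive rule is bracketed over the same span.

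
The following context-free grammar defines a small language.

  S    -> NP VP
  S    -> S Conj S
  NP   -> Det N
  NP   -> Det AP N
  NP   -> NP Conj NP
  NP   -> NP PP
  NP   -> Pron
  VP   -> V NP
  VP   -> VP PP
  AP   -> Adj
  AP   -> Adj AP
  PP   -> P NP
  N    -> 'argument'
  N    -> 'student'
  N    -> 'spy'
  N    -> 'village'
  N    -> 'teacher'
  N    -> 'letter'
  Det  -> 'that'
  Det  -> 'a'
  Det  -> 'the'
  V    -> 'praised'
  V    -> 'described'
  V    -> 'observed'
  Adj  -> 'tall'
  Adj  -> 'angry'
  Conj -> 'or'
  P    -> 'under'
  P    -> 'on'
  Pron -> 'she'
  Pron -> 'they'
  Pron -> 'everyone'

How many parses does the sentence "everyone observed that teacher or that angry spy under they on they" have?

9

Two of the 9 distinct bracketings:
[S [NP [Pron everyone]] [VP [V observed] [NP [NP [Det that] [N teacher]] [Conj or] [NP [NP [Det that] [AP [Adj angry]] [N spy]] [PP [P under] [NP [NP [Pron they]] [PP [P on] [NP [Pron they]]]]]]]]]
[S [NP [Pron everyone]] [VP [V observed] [NP [NP [Det that] [N teacher]] [Conj or] [NP [NP [NP [Det that] [AP [Adj angry]] [N spy]] [PP [P under] [NP [Pron they]]]] [PP [P on] [NP [Pron they]]]]]]]
The trees differ in how a recursive rule is bracketed over the same span.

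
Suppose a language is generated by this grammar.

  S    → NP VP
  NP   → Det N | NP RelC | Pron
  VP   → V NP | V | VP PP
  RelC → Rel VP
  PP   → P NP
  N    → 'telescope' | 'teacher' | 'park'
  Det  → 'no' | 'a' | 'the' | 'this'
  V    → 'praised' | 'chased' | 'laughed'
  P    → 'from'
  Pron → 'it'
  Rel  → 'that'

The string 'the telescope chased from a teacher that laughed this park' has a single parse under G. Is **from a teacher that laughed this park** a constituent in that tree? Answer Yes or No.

Yes

[S [NP [Det the] [N telescope]] [VP [VP [V chased]] [PP [P from] [NP [NP [Det a] [N teacher]] [RelC [Rel that] [VP [V laughed] [NP [Det this] [N park]]]]]]]]
The words 'from a teacher that laughed this park' are exhaustively dominated by a single PP node (built by PP → P NP), so they form a constituent.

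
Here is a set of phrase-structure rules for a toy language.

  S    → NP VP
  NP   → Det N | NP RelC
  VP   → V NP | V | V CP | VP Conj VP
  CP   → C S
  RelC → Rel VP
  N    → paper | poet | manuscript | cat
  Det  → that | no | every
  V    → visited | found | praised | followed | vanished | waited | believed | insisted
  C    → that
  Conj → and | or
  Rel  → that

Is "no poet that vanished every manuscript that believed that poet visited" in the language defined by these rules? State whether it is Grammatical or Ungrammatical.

Grammatical

S
  NP
    NP
      Det: no
      N: poet
    RelC
      Rel: that
      VP
        V: vanished
        NP
          NP
            Det: every
            N: manuscript
          RelC
            Rel: that
            VP
              V: believed
              NP
                Det: that
                N: poet
  VP
    V: visited
Each bracket corresponds to one application of a listed rule, so the string is derivable from S.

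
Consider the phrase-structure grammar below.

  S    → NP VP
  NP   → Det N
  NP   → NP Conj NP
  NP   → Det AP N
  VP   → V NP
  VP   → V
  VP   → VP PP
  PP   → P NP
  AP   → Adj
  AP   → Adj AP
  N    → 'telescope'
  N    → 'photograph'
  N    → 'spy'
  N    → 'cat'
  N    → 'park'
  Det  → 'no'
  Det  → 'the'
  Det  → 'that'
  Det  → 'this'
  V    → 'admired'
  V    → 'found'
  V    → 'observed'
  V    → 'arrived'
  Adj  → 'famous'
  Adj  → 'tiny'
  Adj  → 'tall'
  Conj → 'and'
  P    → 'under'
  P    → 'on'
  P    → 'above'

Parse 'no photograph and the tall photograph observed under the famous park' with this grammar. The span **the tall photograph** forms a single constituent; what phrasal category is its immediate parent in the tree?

NP

[S [NP [NP [Det no] [N photograph]] [Conj and] [NP [Det the] [AP [Adj tall]] [N photograph]]] [VP [VP [V observed]] [PP [P under] [NP [Det the] [AP [Adj famous]] [N park]]]]]
The span 'the tall photograph' is the NP node built by NP → Det AP N.
Its mother is the NP built by NP → NP Conj NP.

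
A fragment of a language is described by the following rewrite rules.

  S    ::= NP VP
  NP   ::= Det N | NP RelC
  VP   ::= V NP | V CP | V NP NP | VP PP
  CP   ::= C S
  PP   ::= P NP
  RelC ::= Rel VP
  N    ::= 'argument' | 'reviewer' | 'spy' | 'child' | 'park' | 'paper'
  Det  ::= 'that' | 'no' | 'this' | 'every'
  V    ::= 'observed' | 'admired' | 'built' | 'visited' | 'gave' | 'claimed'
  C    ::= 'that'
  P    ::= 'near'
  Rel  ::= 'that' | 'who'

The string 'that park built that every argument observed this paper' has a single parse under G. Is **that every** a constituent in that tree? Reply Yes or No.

No

[S [NP [Det that] [N park]] [VP [V built] [CP [C that] [S [NP [Det every] [N argument]] [VP [V observed] [NP [Det this] [N paper]]]]]]]
The smallest constituent containing 'that every' is the CP spanning 'that every argument observed this paper'; no single node in the tree dominates exactly the given words.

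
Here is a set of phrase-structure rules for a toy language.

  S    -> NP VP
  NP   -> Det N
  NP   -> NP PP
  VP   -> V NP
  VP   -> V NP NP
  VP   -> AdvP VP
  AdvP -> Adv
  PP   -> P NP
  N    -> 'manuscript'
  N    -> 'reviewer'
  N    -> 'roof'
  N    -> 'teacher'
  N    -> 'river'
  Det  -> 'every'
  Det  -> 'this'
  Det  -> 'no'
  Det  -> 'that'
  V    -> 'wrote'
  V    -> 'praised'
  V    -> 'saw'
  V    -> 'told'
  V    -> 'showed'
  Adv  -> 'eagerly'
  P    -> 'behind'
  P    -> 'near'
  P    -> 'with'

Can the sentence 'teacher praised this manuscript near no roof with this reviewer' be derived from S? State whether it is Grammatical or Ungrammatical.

For S → NP VP, no prefix of the string parses as an NP.

Ungrammatical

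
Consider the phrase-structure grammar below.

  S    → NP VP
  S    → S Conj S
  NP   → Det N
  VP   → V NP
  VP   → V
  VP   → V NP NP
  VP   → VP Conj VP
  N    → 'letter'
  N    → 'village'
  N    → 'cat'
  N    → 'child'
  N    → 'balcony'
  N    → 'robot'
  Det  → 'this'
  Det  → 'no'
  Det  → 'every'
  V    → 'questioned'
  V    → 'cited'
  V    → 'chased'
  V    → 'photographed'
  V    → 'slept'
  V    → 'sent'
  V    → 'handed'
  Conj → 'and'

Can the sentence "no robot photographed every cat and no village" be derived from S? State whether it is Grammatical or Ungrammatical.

Ungrammatical

For S → NP VP, the only prefix that parses as NP is 'no robot', but the remainder 'photographed every cat and no village' is not a VP under these rules. The alternative S rule S → S Conj S likewise has no satisfying split.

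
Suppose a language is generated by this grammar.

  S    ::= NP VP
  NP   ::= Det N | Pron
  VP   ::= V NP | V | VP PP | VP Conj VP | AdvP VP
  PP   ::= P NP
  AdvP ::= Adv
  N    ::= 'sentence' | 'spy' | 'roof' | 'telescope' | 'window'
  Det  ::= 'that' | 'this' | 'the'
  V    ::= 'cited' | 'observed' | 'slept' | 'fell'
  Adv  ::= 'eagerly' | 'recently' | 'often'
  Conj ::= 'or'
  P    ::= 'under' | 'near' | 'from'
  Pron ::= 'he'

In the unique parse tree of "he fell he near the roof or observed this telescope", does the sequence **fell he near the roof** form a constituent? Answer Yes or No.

Yes

[S [NP [Pron he]] [VP [VP [VP [V fell] [NP [Pron he]]] [PP [P near] [NP [Det the] [N roof]]]] [Conj or] [VP [V observed] [NP [Det this] [N telescope]]]]]
The words 'fell he near the roof' are exhaustively dominated by a single VP node (built by VP → VP PP), so they form a constituent.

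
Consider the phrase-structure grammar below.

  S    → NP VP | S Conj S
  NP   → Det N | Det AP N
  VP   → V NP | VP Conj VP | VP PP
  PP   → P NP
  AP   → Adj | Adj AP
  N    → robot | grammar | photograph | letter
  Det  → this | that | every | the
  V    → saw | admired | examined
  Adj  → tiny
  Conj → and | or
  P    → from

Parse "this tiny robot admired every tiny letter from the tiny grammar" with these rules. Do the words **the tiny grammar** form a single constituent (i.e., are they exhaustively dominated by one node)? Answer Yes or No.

[S [NP [Det this] [AP [Adj tiny]] [N robot]] [VP [VP [V admired] [NP [Det every] [AP [Adj tiny]] [N letter]]] [PP [P from] [NP [Det the] [AP [Adj tiny]] [N grammar]]]]]
The words 'the tiny grammar' are exhaustively dominated by a single NP node (built by NP → Det AP N), so they form a constituent.

Yes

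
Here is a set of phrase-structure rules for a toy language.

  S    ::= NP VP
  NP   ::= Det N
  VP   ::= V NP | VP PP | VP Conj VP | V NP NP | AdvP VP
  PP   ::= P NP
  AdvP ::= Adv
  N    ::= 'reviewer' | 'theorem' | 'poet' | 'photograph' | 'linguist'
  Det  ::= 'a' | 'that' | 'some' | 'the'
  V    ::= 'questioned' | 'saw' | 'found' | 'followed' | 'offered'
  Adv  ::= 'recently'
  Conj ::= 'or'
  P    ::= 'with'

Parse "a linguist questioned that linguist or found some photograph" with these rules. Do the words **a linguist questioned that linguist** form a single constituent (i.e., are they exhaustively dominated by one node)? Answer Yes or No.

No

[S [NP [Det a] [N linguist]] [VP [VP [V questioned] [NP [Det that] [N linguist]]] [Conj or] [VP [V found] [NP [Det some] [N photograph]]]]]
The smallest constituent containing 'a linguist questioned that linguist' is the S spanning 'a linguist questioned that linguist or found some photograph'; no single node in the tree dominates exactly the given words.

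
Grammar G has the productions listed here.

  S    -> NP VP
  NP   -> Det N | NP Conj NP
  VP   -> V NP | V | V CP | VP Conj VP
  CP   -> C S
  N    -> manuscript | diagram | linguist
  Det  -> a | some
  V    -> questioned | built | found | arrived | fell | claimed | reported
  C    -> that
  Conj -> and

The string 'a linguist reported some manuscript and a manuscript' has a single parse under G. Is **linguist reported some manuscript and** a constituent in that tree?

No

[S [NP [Det a] [N linguist]] [VP [V reported] [NP [NP [Det some] [N manuscript]] [Conj and] [NP [Det a] [N manuscript]]]]]
The smallest constituent containing 'linguist reported some manuscript and' is the S spanning 'a linguist reported some manuscript and a manuscript'; no single node in the tree dominates exactly the given words.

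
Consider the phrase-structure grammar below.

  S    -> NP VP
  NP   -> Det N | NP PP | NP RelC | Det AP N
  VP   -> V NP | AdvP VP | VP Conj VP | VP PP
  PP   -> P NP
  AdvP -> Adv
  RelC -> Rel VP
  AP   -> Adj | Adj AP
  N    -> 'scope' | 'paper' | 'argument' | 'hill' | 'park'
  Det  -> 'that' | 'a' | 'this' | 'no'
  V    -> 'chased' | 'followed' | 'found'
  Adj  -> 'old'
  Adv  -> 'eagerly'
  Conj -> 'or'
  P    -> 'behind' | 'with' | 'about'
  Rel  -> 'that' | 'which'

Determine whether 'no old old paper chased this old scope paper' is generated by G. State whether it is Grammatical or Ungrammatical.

An N word can never sit immediately before an N word in any string this grammar generates, so the substring 'scope paper' rules out a derivation.

Ungrammatical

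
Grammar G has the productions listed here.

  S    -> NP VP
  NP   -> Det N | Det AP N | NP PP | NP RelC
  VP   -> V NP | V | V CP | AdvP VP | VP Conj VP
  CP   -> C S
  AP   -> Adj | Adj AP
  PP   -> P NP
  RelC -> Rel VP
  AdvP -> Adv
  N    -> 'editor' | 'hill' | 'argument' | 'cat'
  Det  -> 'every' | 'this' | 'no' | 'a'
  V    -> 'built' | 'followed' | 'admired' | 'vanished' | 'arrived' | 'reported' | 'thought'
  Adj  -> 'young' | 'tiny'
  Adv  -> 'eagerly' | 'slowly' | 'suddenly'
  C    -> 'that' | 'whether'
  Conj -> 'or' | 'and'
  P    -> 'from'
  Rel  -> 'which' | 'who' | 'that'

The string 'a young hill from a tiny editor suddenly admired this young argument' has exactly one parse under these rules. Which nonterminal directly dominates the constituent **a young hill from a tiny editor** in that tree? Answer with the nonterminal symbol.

S
  NP
    NP
      Det: a
      AP
        Adj: young
      N: hill
    PP
      P: from
      NP
        Det: a
        AP
          Adj: tiny
        N: editor
  VP
    AdvP
      Adv: suddenly
    VP
      V: admired
      NP
        Det: this
        AP
          Adj: young
        N: argument
The span 'a young hill from a tiny editor' is the NP node built by NP → NP PP.
Its mother is the S built by S → NP VP.

S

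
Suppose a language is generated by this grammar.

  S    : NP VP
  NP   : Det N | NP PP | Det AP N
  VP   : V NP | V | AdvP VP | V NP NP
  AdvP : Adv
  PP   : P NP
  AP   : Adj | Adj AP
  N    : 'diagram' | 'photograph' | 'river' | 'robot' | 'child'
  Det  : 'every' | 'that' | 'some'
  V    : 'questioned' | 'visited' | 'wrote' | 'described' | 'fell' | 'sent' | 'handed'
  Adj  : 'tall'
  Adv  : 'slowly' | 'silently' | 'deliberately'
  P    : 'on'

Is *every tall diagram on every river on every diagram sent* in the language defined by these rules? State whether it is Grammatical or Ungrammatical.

[S [NP [NP [Det every] [AP [Adj tall]] [N diagram]] [PP [P on] [NP [NP [Det every] [N river]] [PP [P on] [NP [Det every] [N diagram]]]]]] [VP [V sent]]]
Every word is introduced by a lexical rule and the phrasal rules combine the resulting categories into a single S.

Grammatical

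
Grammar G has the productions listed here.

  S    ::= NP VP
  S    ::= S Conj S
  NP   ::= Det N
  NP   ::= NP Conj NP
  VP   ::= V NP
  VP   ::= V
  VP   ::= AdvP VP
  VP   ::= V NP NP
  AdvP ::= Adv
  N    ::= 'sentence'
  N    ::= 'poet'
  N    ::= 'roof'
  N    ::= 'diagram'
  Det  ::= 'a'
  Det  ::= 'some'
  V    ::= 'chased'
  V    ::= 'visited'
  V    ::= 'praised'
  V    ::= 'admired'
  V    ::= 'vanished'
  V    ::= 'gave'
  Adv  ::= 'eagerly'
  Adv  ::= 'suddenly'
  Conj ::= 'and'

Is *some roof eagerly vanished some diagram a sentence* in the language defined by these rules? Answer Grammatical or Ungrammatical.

Grammatical

S
  NP
    Det: some
    N: roof
  VP
    AdvP
      Adv: eagerly
    VP
      V: vanished
      NP
        Det: some
        N: diagram
      NP
        Det: a
        N: sentence
Every word is introduced by a lexical rule and the phrasal rules combine the resulting categories into a single S.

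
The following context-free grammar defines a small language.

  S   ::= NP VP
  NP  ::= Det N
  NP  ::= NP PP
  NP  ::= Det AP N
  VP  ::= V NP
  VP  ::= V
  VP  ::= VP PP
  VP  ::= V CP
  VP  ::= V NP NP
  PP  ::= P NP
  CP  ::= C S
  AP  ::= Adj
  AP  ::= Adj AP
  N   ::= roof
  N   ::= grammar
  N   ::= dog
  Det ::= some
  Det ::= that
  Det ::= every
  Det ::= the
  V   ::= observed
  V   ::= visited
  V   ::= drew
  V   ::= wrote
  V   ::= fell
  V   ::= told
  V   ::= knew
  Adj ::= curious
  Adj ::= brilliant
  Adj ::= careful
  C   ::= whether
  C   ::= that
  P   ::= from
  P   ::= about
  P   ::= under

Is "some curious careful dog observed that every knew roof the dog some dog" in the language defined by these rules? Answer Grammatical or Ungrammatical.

Ungrammatical

A Det word can never sit immediately before a V word in any string this grammar generates, so the substring 'every knew' rules out a derivation.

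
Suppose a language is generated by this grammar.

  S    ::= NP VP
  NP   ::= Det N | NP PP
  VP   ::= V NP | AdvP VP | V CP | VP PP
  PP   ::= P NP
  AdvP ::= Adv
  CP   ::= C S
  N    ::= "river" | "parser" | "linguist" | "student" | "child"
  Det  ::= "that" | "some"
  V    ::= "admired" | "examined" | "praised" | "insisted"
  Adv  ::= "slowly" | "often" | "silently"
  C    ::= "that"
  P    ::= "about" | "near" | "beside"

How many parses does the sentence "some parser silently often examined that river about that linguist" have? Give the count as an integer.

Two of the 4 distinct bracketings:
[S [NP [Det some] [N parser]] [VP [AdvP [Adv silently]] [VP [AdvP [Adv often]] [VP [V examined] [NP [NP [Det that] [N river]] [PP [P about] [NP [Det that] [N linguist]]]]]]]]
[S [NP [Det some] [N parser]] [VP [AdvP [Adv silently]] [VP [AdvP [Adv often]] [VP [VP [V examined] [NP [Det that] [N river]]] [PP [P about] [NP [Det that] [N linguist]]]]]]]
The difference turns on whether NP → NP PP is used at the relevant span, versus an alternative expansion of NP.

4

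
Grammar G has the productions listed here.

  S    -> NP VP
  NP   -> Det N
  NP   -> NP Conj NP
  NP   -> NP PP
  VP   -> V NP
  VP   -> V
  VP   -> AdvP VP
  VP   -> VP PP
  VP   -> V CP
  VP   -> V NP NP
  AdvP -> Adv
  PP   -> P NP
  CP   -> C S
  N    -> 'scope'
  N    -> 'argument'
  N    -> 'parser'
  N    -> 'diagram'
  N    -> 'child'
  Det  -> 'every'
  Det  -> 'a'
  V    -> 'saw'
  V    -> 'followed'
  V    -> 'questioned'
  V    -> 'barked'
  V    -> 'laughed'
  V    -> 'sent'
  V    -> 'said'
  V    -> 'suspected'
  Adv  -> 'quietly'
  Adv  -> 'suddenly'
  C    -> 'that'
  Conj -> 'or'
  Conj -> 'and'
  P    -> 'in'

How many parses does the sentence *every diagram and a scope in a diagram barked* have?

The two bracketings:
[S [NP [NP [Det every] [N diagram]] [Conj and] [NP [NP [Det a] [N scope]] [PP [P in] [NP [Det a] [N diagram]]]]] [VP [V barked]]]
[S [NP [NP [NP [Det every] [N diagram]] [Conj and] [NP [Det a] [N scope]]] [PP [P in] [NP [Det a] [N diagram]]]] [VP [V barked]]]
The trees differ in how a recursive rule is bracketed over the same span.

2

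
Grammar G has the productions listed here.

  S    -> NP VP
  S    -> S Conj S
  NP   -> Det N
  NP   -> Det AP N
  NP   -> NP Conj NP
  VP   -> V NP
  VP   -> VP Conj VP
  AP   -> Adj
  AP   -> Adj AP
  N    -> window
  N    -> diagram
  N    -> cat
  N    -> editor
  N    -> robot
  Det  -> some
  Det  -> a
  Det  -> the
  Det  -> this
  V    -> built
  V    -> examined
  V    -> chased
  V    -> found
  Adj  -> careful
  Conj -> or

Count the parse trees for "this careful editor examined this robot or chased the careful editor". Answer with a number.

1

[S [NP [Det this] [AP [Adj careful]] [N editor]] [VP [VP [V examined] [NP [Det this] [N robot]]] [Conj or] [VP [V chased] [NP [Det the] [AP [Adj careful]] [N editor]]]]]
No rule offers an alternative attachment or grouping for any span, so this is the only derivation.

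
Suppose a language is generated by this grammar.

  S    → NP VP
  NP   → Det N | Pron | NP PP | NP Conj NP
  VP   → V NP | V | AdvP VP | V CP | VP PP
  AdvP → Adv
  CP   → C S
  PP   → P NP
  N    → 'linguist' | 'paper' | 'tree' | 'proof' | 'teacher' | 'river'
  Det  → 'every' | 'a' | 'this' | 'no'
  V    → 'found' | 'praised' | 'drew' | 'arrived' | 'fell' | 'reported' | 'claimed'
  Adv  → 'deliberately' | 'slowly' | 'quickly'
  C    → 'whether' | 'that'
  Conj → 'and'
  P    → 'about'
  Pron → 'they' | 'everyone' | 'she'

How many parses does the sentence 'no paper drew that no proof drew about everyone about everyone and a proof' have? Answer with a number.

Two of the 7 distinct bracketings:
[S [NP [Det no] [N paper]] [VP [V drew] [CP [C that] [S [NP [Det no] [N proof]] [VP [VP [V drew]] [PP [P about] [NP [NP [Pron everyone]] [PP [P about] [NP [NP [Pron everyone]] [Conj and] [NP [Det a] [N proof]]]]]]]]]]]
[S [NP [Det no] [N paper]] [VP [V drew] [CP [C that] [S [NP [Det no] [N proof]] [VP [VP [V drew]] [PP [P about] [NP [NP [NP [Pron everyone]] [PP [P about] [NP [Pron everyone]]]] [Conj and] [NP [Det a] [N proof]]]]]]]]]
The trees differ in how a recursive rule is bracketed over the same span.

7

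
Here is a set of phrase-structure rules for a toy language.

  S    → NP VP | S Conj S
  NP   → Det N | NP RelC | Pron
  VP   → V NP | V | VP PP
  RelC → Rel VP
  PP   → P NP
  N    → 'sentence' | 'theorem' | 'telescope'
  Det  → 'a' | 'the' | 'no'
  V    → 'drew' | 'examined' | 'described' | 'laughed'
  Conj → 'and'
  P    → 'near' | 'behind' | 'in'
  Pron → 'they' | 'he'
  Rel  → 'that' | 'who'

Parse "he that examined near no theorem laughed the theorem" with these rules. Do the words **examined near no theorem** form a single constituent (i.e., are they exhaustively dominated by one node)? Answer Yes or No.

Yes

[S [NP [NP [Pron he]] [RelC [Rel that] [VP [VP [V examined]] [PP [P near] [NP [Det no] [N theorem]]]]]] [VP [V laughed] [NP [Det the] [N theorem]]]]
The words 'examined near no theorem' are exhaustively dominated by a single VP node (built by VP → VP PP), so they form a constituent.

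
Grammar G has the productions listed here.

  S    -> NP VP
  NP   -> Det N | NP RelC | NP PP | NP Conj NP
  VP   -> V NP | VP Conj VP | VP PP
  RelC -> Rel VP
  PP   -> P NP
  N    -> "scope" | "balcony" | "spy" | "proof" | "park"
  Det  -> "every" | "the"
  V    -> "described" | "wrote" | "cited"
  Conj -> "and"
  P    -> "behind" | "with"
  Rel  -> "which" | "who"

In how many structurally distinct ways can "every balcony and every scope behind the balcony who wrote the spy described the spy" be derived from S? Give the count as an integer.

5

Two of the 5 distinct bracketings:
[S [NP [NP [NP [NP [Det every] [N balcony]] [Conj and] [NP [Det every] [N scope]]] [PP [P behind] [NP [Det the] [N balcony]]]] [RelC [Rel who] [VP [V wrote] [NP [Det the] [N spy]]]]] [VP [V described] [NP [Det the] [N spy]]]]
[S [NP [NP [NP [Det every] [N balcony]] [Conj and] [NP [NP [Det every] [N scope]] [PP [P behind] [NP [Det the] [N balcony]]]]] [RelC [Rel who] [VP [V wrote] [NP [Det the] [N spy]]]]] [VP [V described] [NP [Det the] [N spy]]]]
The trees differ in how a recursive rule is bracketed over the same span.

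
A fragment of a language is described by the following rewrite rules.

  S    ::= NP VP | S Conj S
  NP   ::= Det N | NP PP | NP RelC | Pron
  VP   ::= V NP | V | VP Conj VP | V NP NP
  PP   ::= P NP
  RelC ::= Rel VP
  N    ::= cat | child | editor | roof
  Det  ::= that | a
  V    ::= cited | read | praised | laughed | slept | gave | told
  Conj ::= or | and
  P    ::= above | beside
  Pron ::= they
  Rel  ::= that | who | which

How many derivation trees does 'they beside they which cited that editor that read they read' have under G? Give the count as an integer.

Two of the 7 distinct bracketings:
[S [NP [NP [Pron they]] [PP [P beside] [NP [NP [Pron they]] [RelC [Rel which] [VP [V cited] [NP [NP [Det that] [N editor]] [RelC [Rel that] [VP [V read] [NP [Pron they]]]]]]]]]] [VP [V read]]]
[S [NP [NP [Pron they]] [PP [P beside] [NP [NP [Pron they]] [RelC [Rel which] [VP [V cited] [NP [NP [Det that] [N editor]] [RelC [Rel that] [VP [V read]]]] [NP [Pron they]]]]]]] [VP [V read]]]
The difference turns on whether VP → V NP is used at the relevant span, versus an alternative expansion of VP.

7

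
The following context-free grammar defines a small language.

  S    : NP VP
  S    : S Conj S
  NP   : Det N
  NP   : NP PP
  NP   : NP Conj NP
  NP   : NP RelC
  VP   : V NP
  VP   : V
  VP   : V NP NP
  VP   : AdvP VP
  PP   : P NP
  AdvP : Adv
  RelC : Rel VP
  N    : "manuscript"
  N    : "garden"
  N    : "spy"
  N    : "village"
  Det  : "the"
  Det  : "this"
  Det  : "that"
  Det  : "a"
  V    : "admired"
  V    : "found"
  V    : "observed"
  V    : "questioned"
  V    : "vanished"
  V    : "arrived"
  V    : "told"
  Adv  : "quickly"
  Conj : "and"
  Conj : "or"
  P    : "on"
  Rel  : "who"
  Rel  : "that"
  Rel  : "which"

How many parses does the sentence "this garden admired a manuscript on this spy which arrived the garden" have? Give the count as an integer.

4

Two of the 4 distinct bracketings:
[S [NP [Det this] [N garden]] [VP [V admired] [NP [NP [Det a] [N manuscript]] [PP [P on] [NP [NP [Det this] [N spy]] [RelC [Rel which] [VP [V arrived] [NP [Det the] [N garden]]]]]]]]]
[S [NP [Det this] [N garden]] [VP [V admired] [NP [NP [NP [Det a] [N manuscript]] [PP [P on] [NP [Det this] [N spy]]]] [RelC [Rel which] [VP [V arrived] [NP [Det the] [N garden]]]]]]]
The trees differ in how a recursive rule is bracketed over the same span.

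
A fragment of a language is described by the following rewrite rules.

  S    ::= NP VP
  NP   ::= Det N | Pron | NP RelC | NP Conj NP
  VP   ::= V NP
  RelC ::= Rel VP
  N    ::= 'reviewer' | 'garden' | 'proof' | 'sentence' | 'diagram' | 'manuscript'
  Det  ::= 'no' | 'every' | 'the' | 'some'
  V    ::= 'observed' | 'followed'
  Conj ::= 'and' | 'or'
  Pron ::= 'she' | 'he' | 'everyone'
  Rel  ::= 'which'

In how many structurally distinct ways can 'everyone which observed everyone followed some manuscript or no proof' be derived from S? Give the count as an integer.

1

[S [NP [NP [Pron everyone]] [RelC [Rel which] [VP [V observed] [NP [Pron everyone]]]]] [VP [V followed] [NP [NP [Det some] [N manuscript]] [Conj or] [NP [Det no] [N proof]]]]]
No rule offers an alternative attachment or grouping for any span, so this is the only derivation.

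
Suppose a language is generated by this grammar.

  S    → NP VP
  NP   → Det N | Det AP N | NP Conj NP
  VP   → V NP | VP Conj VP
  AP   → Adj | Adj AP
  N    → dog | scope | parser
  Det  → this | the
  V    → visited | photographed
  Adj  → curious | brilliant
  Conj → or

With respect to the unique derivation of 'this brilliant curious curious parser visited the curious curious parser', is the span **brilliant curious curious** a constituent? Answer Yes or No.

Yes

[S [NP [Det this] [AP [Adj brilliant] [AP [Adj curious] [AP [Adj curious]]]] [N parser]] [VP [V visited] [NP [Det the] [AP [Adj curious] [AP [Adj curious]]] [N parser]]]]
The words 'brilliant curious curious' are exhaustively dominated by a single AP node (built by AP → Adj AP), so they form a constituent.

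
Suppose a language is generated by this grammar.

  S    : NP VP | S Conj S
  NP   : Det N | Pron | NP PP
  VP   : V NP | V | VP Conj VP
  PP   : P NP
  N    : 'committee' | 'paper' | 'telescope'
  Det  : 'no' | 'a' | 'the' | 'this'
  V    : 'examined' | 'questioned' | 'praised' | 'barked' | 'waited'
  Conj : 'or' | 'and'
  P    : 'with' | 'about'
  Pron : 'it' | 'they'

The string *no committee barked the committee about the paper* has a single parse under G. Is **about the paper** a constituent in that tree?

Yes

[S [NP [Det no] [N committee]] [VP [V barked] [NP [NP [Det the] [N committee]] [PP [P about] [NP [Det the] [N paper]]]]]]
The words 'about the paper' are exhaustively dominated by a single PP node (built by PP → P NP), so they form a constituent.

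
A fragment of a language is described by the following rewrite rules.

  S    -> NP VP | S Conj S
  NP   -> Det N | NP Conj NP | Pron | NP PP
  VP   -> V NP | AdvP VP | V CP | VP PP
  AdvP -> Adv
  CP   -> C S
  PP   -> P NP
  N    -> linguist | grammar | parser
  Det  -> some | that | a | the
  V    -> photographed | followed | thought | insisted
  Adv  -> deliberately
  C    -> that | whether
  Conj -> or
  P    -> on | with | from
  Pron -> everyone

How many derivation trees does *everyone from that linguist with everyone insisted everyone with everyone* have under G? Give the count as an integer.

4

Two of the 4 distinct bracketings:
[S [NP [NP [Pron everyone]] [PP [P from] [NP [NP [Det that] [N linguist]] [PP [P with] [NP [Pron everyone]]]]]] [VP [V insisted] [NP [NP [Pron everyone]] [PP [P with] [NP [Pron everyone]]]]]]
[S [NP [NP [Pron everyone]] [PP [P from] [NP [NP [Det that] [N linguist]] [PP [P with] [NP [Pron everyone]]]]]] [VP [VP [V insisted] [NP [Pron everyone]]] [PP [P with] [NP [Pron everyone]]]]]
The difference turns on whether VP → VP PP is used at the relevant span, versus an alternative expansion of VP.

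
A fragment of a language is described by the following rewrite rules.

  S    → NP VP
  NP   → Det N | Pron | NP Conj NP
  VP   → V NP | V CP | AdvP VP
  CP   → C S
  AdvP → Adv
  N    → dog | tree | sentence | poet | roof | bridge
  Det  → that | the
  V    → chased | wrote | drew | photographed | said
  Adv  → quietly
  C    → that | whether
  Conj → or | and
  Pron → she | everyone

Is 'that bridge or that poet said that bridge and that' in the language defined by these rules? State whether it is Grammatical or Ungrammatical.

Ungrammatical

For S → NP VP, every NP-prefix leaves a non-VP remainder: after 'that bridge' the remainder is not a VP; after 'that bridge or that poet' the remainder is not a VP.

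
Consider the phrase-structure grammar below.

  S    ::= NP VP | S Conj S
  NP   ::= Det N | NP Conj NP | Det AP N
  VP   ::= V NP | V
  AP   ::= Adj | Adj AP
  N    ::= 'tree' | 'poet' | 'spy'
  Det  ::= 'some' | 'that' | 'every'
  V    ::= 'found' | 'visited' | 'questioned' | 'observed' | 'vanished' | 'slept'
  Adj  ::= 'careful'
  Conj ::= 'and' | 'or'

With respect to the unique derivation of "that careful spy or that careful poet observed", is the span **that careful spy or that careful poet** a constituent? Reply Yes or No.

[S [NP [NP [Det that] [AP [Adj careful]] [N spy]] [Conj or] [NP [Det that] [AP [Adj careful]] [N poet]]] [VP [V observed]]]
The words 'that careful spy or that careful poet' are exhaustively dominated by a single NP node (built by NP → NP Conj NP), so they form a constituent.

Yes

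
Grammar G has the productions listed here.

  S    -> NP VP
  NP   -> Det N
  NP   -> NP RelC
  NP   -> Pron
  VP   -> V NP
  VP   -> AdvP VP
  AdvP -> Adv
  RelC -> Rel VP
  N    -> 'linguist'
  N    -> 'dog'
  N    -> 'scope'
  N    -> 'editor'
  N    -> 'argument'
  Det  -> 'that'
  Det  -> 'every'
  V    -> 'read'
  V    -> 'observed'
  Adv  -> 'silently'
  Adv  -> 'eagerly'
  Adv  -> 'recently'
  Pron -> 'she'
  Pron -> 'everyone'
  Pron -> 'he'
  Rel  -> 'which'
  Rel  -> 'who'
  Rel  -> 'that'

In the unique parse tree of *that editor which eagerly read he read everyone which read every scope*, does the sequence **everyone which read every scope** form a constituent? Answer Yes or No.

[S [NP [NP [Det that] [N editor]] [RelC [Rel which] [VP [AdvP [Adv eagerly]] [VP [V read] [NP [Pron he]]]]]] [VP [V read] [NP [NP [Pron everyone]] [RelC [Rel which] [VP [V read] [NP [Det every] [N scope]]]]]]]
The words 'everyone which read every scope' are exhaustively dominated by a single NP node (built by NP → NP RelC), so they form a constituent.

Yes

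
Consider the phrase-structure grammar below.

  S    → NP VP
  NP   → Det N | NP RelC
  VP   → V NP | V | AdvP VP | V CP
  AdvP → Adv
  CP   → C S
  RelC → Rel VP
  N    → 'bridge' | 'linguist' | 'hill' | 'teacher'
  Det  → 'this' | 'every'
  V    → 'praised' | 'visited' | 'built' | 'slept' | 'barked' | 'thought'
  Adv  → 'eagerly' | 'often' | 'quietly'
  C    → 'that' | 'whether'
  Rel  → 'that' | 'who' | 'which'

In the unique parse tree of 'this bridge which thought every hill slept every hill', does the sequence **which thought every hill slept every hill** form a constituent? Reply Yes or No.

No

[S [NP [NP [Det this] [N bridge]] [RelC [Rel which] [VP [V thought] [NP [Det every] [N hill]]]]] [VP [V slept] [NP [Det every] [N hill]]]]
The smallest constituent containing 'which thought every hill slept every hill' is the S spanning 'this bridge which thought every hill slept every hill'; no single node in the tree dominates exactly the given words.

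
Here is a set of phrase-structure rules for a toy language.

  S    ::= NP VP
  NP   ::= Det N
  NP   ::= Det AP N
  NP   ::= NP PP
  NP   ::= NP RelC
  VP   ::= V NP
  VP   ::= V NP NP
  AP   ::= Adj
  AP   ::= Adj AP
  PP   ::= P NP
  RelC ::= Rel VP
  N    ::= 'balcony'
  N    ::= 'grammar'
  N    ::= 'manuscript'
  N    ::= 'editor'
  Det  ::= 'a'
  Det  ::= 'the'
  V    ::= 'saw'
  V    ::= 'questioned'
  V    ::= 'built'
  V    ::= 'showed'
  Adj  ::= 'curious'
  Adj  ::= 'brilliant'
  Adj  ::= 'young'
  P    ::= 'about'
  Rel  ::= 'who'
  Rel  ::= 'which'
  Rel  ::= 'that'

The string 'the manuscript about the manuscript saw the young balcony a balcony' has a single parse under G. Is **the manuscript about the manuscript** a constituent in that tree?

[S [NP [NP [Det the] [N manuscript]] [PP [P about] [NP [Det the] [N manuscript]]]] [VP [V saw] [NP [Det the] [AP [Adj young]] [N balcony]] [NP [Det a] [N balcony]]]]
The words 'the manuscript about the manuscript' are exhaustively dominated by a single NP node (built by NP → NP PP), so they form a constituent.

Yes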